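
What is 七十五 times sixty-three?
Convert 七十五 (Chinese numeral) → 7×10 + 5 = 75 (decimal)
Convert sixty-three (English words) → 63 (decimal)
Compute 75 × 63 = 4725
4725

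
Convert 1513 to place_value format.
Convert 1513 (decimal) → 1513 = 1×1000 + 5×100 + 1×10 + 3 → 1 thousand, 5 hundreds, 1 ten, 3 ones (place-value notation)
1 thousand, 5 hundreds, 1 ten, 3 ones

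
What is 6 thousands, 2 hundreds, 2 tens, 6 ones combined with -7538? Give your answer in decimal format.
Convert 6 thousands, 2 hundreds, 2 tens, 6 ones (place-value notation) → 6×1000 + 2×100 + 2×10 + 6 = 6226 (decimal)
Compute 6226 + -7538 = -1312
-1312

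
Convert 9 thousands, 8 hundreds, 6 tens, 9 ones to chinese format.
Convert 9 thousands, 8 hundreds, 6 tens, 9 ones (place-value notation) → 9×1000 + 8×100 + 6×10 + 9 = 9869 (decimal)
Convert 9869 (decimal) → 9869 = 9×1000 + 8×100 + 6×10 + 9 → 九千八百六十九 (Chinese numeral)
九千八百六十九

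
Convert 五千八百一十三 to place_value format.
Convert 五千八百一十三 (Chinese numeral) → 5×1000 + 8×100 + 1×10 + 3 = 5813 (decimal)
Convert 5813 (decimal) → 5813 = 5×1000 + 8×100 + 1×10 + 3 → 5 thousands, 8 hundreds, 1 ten, 3 ones (place-value notation)
5 thousands, 8 hundreds, 1 ten, 3 ones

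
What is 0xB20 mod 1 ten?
Convert 0xB20 (hexadecimal) → 11×256 + 2×16 = 2848 (decimal)
Convert 1 ten (place-value notation) → 1×10 = 10 (decimal)
Compute 2848 mod 10 = 8
8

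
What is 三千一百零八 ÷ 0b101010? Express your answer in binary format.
Convert 三千一百零八 (Chinese numeral) → 3×1000 + 1×100 + 8 = 3108 (decimal)
Convert 0b101010 (binary) → 32 + 8 + 2 = 42 (decimal)
Compute 3108 ÷ 42 = 74
Convert 74 (decimal) → 74 = 64 + 8 + 2 → 0b1001010 (binary)
0b1001010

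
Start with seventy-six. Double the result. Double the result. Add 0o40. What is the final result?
Convert seventy-six (English words) → 76 (decimal)
Start: 76
76 × 2 = 152
152 × 2 = 304
Convert 0o40 (octal) → 4×8 = 32 (decimal)
304 + 32 = 336
336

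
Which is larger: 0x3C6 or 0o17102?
Convert 0x3C6 (hexadecimal) → 3×256 + 12×16 + 6 = 966 (decimal)
Convert 0o17102 (octal) → 1×4096 + 7×512 + 1×64 + 2 = 7746 (decimal)
Compare 966 vs 7746: larger = 7746
7746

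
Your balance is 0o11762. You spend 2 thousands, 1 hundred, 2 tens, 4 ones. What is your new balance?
Convert 0o11762 (octal) → 1×4096 + 1×512 + 7×64 + 6×8 + 2 = 5106 (decimal)
Convert 2 thousands, 1 hundred, 2 tens, 4 ones (place-value notation) → 2×1000 + 1×100 + 2×10 + 4 = 2124 (decimal)
Compute 5106 - 2124 = 2982
2982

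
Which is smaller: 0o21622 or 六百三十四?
Convert 0o21622 (octal) → 2×4096 + 1×512 + 6×64 + 2×8 + 2 = 9106 (decimal)
Convert 六百三十四 (Chinese numeral) → 6×100 + 3×10 + 4 = 634 (decimal)
Compare 9106 vs 634: smaller = 634
634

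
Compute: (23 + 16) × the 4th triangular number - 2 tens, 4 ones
Convert the 4th triangular number (triangular index) → 4×5/2 = 10 (decimal)
Convert 2 tens, 4 ones (place-value notation) → 2×10 + 4 = 24 (decimal)
Expression in decimal: (23 + 16) × 10 - 24
Parentheses first: 23 + 16 = 39
Multiply: 39 × 10 = 390
Subtract: 390 - 24 = 366
366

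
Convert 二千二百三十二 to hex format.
Convert 二千二百三十二 (Chinese numeral) → 2×1000 + 2×100 + 3×10 + 2 = 2232 (decimal)
Convert 2232 (decimal) → 2232 = 8×256 + 11×16 + 8 → 0x8B8 (hexadecimal)
0x8B8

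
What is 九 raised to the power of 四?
Convert 九 (Chinese numeral) → 9 (decimal)
Convert 四 (Chinese numeral) → 4 (decimal)
Compute 9 ^ 4 = 6561
6561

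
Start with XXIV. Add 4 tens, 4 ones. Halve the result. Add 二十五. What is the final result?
Convert XXIV (Roman numeral) → 10 + 10 + 4 = 24 (decimal)
Start: 24
Convert 4 tens, 4 ones (place-value notation) → 4×10 + 4 = 44 (decimal)
24 + 44 = 68
68 ÷ 2 = 34
Convert 二十五 (Chinese numeral) → 2×10 + 5 = 25 (decimal)
34 + 25 = 59
59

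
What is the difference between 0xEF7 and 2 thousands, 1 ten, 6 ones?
Convert 0xEF7 (hexadecimal) → 14×256 + 15×16 + 7 = 3831 (decimal)
Convert 2 thousands, 1 ten, 6 ones (place-value notation) → 2×1000 + 1×10 + 6 = 2016 (decimal)
Difference: |3831 - 2016| = 1815
1815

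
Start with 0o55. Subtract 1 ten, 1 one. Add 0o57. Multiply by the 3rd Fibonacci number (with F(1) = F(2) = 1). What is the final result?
Convert 0o55 (octal) → 5×8 + 5 = 45 (decimal)
Start: 45
Convert 1 ten, 1 one (place-value notation) → 1×10 + 1 = 11 (decimal)
45 - 11 = 34
Convert 0o57 (octal) → 5×8 + 7 = 47 (decimal)
34 + 47 = 81
Convert the 3rd Fibonacci number (with F(1) = F(2) = 1) (Fibonacci index) → 1, 1, 2 → 2 (decimal)
81 × 2 = 162
162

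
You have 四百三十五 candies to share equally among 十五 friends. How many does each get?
Convert 四百三十五 (Chinese numeral) → 4×100 + 3×10 + 5 = 435 (decimal)
Convert 十五 (Chinese numeral) → 1×10 + 5 = 15 (decimal)
Compute 435 ÷ 15 = 29
29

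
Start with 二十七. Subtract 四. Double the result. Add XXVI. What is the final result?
Convert 二十七 (Chinese numeral) → 2×10 + 7 = 27 (decimal)
Start: 27
Convert 四 (Chinese numeral) → 4 (decimal)
27 - 4 = 23
23 × 2 = 46
Convert XXVI (Roman numeral) → 10 + 10 + 5 + 1 = 26 (decimal)
46 + 26 = 72
72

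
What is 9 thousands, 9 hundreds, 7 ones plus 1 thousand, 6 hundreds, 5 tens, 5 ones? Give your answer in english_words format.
Convert 9 thousands, 9 hundreds, 7 ones (place-value notation) → 9×1000 + 9×100 + 7 = 9907 (decimal)
Convert 1 thousand, 6 hundreds, 5 tens, 5 ones (place-value notation) → 1×1000 + 6×100 + 5×10 + 5 = 1655 (decimal)
Compute 9907 + 1655 = 11562
Convert 11562 (decimal) → 11562 = 11×1000 + 5×100 + 62 → eleven thousand five hundred sixty-two (English words)
eleven thousand five hundred sixty-two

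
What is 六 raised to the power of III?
Convert 六 (Chinese numeral) → 6 (decimal)
Convert III (Roman numeral) → 1 + 1 + 1 = 3 (decimal)
Compute 6 ^ 3 = 216
216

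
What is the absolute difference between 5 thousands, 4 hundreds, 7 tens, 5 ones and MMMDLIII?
Convert 5 thousands, 4 hundreds, 7 tens, 5 ones (place-value notation) → 5×1000 + 4×100 + 7×10 + 5 = 5475 (decimal)
Convert MMMDLIII (Roman numeral) → 1000 + 1000 + 1000 + 500 + 50 + 1 + 1 + 1 = 3553 (decimal)
Compute |5475 - 3553| = 1922
1922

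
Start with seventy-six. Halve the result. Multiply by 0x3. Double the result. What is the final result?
Convert seventy-six (English words) → 76 (decimal)
Start: 76
76 ÷ 2 = 38
Convert 0x3 (hexadecimal) → 3 (decimal)
38 × 3 = 114
114 × 2 = 228
228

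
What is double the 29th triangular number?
The 29th triangular number = 29×30/2 = 435
Compute 435 × 2 = 870
870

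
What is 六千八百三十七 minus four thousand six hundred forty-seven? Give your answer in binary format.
Convert 六千八百三十七 (Chinese numeral) → 6×1000 + 8×100 + 3×10 + 7 = 6837 (decimal)
Convert four thousand six hundred forty-seven (English words) → 4×1000 + 6×100 + 47 = 4647 (decimal)
Compute 6837 - 4647 = 2190
Convert 2190 (decimal) → 2190 = 2048 + 128 + 8 + 4 + 2 → 0b100010001110 (binary)
0b100010001110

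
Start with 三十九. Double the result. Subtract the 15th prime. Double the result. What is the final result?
Convert 三十九 (Chinese numeral) → 3×10 + 9 = 39 (decimal)
Start: 39
39 × 2 = 78
Convert the 15th prime (prime index) → 47 (decimal)
78 - 47 = 31
31 × 2 = 62
62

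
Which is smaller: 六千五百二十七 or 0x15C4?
Convert 六千五百二十七 (Chinese numeral) → 6×1000 + 5×100 + 2×10 + 7 = 6527 (decimal)
Convert 0x15C4 (hexadecimal) → 1×4096 + 5×256 + 12×16 + 4 = 5572 (decimal)
Compare 6527 vs 5572: smaller = 5572
5572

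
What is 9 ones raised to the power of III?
Convert 9 ones (place-value notation) → 9 (decimal)
Convert III (Roman numeral) → 1 + 1 + 1 = 3 (decimal)
Compute 9 ^ 3 = 729
729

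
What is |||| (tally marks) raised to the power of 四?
Convert |||| (tally marks) → 4 (decimal)
Convert 四 (Chinese numeral) → 4 (decimal)
Compute 4 ^ 4 = 256
256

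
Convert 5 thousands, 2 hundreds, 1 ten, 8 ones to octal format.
Convert 5 thousands, 2 hundreds, 1 ten, 8 ones (place-value notation) → 5×1000 + 2×100 + 1×10 + 8 = 5218 (decimal)
Convert 5218 (decimal) → 5218 = 1×4096 + 2×512 + 1×64 + 4×8 + 2 → 0o12142 (octal)
0o12142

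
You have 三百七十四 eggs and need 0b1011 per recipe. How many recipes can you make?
Convert 三百七十四 (Chinese numeral) → 3×100 + 7×10 + 4 = 374 (decimal)
Convert 0b1011 (binary) → 8 + 2 + 1 = 11 (decimal)
Compute 374 ÷ 11 = 34
34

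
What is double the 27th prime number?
The 27th prime number = 103
Compute 103 × 2 = 206
206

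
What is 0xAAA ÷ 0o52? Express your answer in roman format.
Convert 0xAAA (hexadecimal) → 10×256 + 10×16 + 10 = 2730 (decimal)
Convert 0o52 (octal) → 5×8 + 2 = 42 (decimal)
Compute 2730 ÷ 42 = 65
Convert 65 (decimal) → 65 = 50 + 10 + 5 → LXV (Roman numeral)
LXV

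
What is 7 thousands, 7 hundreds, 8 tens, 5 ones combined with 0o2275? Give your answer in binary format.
Convert 7 thousands, 7 hundreds, 8 tens, 5 ones (place-value notation) → 7×1000 + 7×100 + 8×10 + 5 = 7785 (decimal)
Convert 0o2275 (octal) → 2×512 + 2×64 + 7×8 + 5 = 1213 (decimal)
Compute 7785 + 1213 = 8998
Convert 8998 (decimal) → 8998 = 8192 + 512 + 256 + 32 + 4 + 2 → 0b10001100100110 (binary)
0b10001100100110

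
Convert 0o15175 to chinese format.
Convert 0o15175 (octal) → 1×4096 + 5×512 + 1×64 + 7×8 + 5 = 6781 (decimal)
Convert 6781 (decimal) → 6781 = 6×1000 + 7×100 + 8×10 + 1 → 六千七百八十一 (Chinese numeral)
六千七百八十一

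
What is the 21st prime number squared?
The 21st prime number = 73
Compute 73² = 73 × 73 = 5329
5329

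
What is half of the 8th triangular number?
The 8th triangular number = 8×9/2 = 36
Compute 36 ÷ 2 = 18
18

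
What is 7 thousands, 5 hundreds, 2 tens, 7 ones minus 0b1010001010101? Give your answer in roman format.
Convert 7 thousands, 5 hundreds, 2 tens, 7 ones (place-value notation) → 7×1000 + 5×100 + 2×10 + 7 = 7527 (decimal)
Convert 0b1010001010101 (binary) → 4096 + 1024 + 64 + 16 + 4 + 1 = 5205 (decimal)
Compute 7527 - 5205 = 2322
Convert 2322 (decimal) → 2322 = 1000 + 1000 + 100 + 100 + 100 + 10 + 10 + 1 + 1 → MMCCCXXII (Roman numeral)
MMCCCXXII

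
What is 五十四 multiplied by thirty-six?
Convert 五十四 (Chinese numeral) → 5×10 + 4 = 54 (decimal)
Convert thirty-six (English words) → 36 (decimal)
Compute 54 × 36 = 1944
1944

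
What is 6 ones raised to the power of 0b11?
Convert 6 ones (place-value notation) → 6 (decimal)
Convert 0b11 (binary) → 2 + 1 = 3 (decimal)
Compute 6 ^ 3 = 216
216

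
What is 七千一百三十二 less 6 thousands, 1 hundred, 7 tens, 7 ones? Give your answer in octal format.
Convert 七千一百三十二 (Chinese numeral) → 7×1000 + 1×100 + 3×10 + 2 = 7132 (decimal)
Convert 6 thousands, 1 hundred, 7 tens, 7 ones (place-value notation) → 6×1000 + 1×100 + 7×10 + 7 = 6177 (decimal)
Compute 7132 - 6177 = 955
Convert 955 (decimal) → 955 = 1×512 + 6×64 + 7×8 + 3 → 0o1673 (octal)
0o1673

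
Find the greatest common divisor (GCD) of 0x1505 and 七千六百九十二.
Convert 0x1505 (hexadecimal) → 1×4096 + 5×256 + 5 = 5381 (decimal)
Convert 七千六百九十二 (Chinese numeral) → 7×1000 + 6×100 + 9×10 + 2 = 7692 (decimal)
Compute gcd(5381, 7692) = 1
1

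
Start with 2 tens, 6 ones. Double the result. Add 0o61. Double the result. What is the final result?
Convert 2 tens, 6 ones (place-value notation) → 2×10 + 6 = 26 (decimal)
Start: 26
26 × 2 = 52
Convert 0o61 (octal) → 6×8 + 1 = 49 (decimal)
52 + 49 = 101
101 × 2 = 202
202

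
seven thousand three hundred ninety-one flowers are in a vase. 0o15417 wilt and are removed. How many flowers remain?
Convert seven thousand three hundred ninety-one (English words) → 7×1000 + 3×100 + 91 = 7391 (decimal)
Convert 0o15417 (octal) → 1×4096 + 5×512 + 4×64 + 1×8 + 7 = 6927 (decimal)
Compute 7391 - 6927 = 464
464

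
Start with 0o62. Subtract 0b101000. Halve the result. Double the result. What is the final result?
Convert 0o62 (octal) → 6×8 + 2 = 50 (decimal)
Start: 50
Convert 0b101000 (binary) → 32 + 8 = 40 (decimal)
50 - 40 = 10
10 ÷ 2 = 5
5 × 2 = 10
10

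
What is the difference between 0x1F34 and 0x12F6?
Convert 0x1F34 (hexadecimal) → 1×4096 + 15×256 + 3×16 + 4 = 7988 (decimal)
Convert 0x12F6 (hexadecimal) → 1×4096 + 2×256 + 15×16 + 6 = 4854 (decimal)
Difference: |7988 - 4854| = 3134
3134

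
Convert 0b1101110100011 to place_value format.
Convert 0b1101110100011 (binary) → 4096 + 2048 + 512 + 256 + 128 + 32 + 2 + 1 = 7075 (decimal)
Convert 7075 (decimal) → 7075 = 7×1000 + 7×10 + 5 → 7 thousands, 7 tens, 5 ones (place-value notation)
7 thousands, 7 tens, 5 ones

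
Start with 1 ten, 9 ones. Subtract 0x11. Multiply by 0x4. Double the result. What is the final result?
Convert 1 ten, 9 ones (place-value notation) → 1×10 + 9 = 19 (decimal)
Start: 19
Convert 0x11 (hexadecimal) → 1×16 + 1 = 17 (decimal)
19 - 17 = 2
Convert 0x4 (hexadecimal) → 4 (decimal)
2 × 4 = 8
8 × 2 = 16
16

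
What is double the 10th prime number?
The 10th prime number = 29
Compute 29 × 2 = 58
58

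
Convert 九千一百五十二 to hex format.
Convert 九千一百五十二 (Chinese numeral) → 9×1000 + 1×100 + 5×10 + 2 = 9152 (decimal)
Convert 9152 (decimal) → 9152 = 2×4096 + 3×256 + 12×16 → 0x23C0 (hexadecimal)
0x23C0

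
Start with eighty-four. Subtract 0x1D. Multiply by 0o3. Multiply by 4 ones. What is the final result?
Convert eighty-four (English words) → 84 (decimal)
Start: 84
Convert 0x1D (hexadecimal) → 1×16 + 13 = 29 (decimal)
84 - 29 = 55
Convert 0o3 (octal) → 3 (decimal)
55 × 3 = 165
Convert 4 ones (place-value notation) → 4 (decimal)
165 × 4 = 660
660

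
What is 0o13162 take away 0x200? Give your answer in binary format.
Convert 0o13162 (octal) → 1×4096 + 3×512 + 1×64 + 6×8 + 2 = 5746 (decimal)
Convert 0x200 (hexadecimal) → 2×256 = 512 (decimal)
Compute 5746 - 512 = 5234
Convert 5234 (decimal) → 5234 = 4096 + 1024 + 64 + 32 + 16 + 2 → 0b1010001110010 (binary)
0b1010001110010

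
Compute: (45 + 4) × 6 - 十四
Convert 十四 (Chinese numeral) → 1×10 + 4 = 14 (decimal)
Expression in decimal: (45 + 4) × 6 - 14
Parentheses first: 45 + 4 = 49
Multiply: 49 × 6 = 294
Subtract: 294 - 14 = 280
280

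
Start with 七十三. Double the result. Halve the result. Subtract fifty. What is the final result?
Convert 七十三 (Chinese numeral) → 7×10 + 3 = 73 (decimal)
Start: 73
73 × 2 = 146
146 ÷ 2 = 73
Convert fifty (English words) → 50 (decimal)
73 - 50 = 23
23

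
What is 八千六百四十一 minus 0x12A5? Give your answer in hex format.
Convert 八千六百四十一 (Chinese numeral) → 8×1000 + 6×100 + 4×10 + 1 = 8641 (decimal)
Convert 0x12A5 (hexadecimal) → 1×4096 + 2×256 + 10×16 + 5 = 4773 (decimal)
Compute 8641 - 4773 = 3868
Convert 3868 (decimal) → 3868 = 15×256 + 1×16 + 12 → 0xF1C (hexadecimal)
0xF1C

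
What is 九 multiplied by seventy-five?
Convert 九 (Chinese numeral) → 9 (decimal)
Convert seventy-five (English words) → 75 (decimal)
Compute 9 × 75 = 675
675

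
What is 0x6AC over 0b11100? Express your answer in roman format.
Convert 0x6AC (hexadecimal) → 6×256 + 10×16 + 12 = 1708 (decimal)
Convert 0b11100 (binary) → 16 + 8 + 4 = 28 (decimal)
Compute 1708 ÷ 28 = 61
Convert 61 (decimal) → 61 = 50 + 10 + 1 → LXI (Roman numeral)
LXI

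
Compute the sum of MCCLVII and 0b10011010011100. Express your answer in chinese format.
Convert MCCLVII (Roman numeral) → 1000 + 100 + 100 + 50 + 5 + 1 + 1 = 1257 (decimal)
Convert 0b10011010011100 (binary) → 8192 + 1024 + 512 + 128 + 16 + 8 + 4 = 9884 (decimal)
Compute 1257 + 9884 = 11141
Convert 11141 (decimal) → 11141 = 1×10000 + 1×1000 + 1×100 + 4×10 + 1 → 一万一千一百四十一 (Chinese numeral)
一万一千一百四十一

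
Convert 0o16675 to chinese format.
Convert 0o16675 (octal) → 1×4096 + 6×512 + 6×64 + 7×8 + 5 = 7613 (decimal)
Convert 7613 (decimal) → 7613 = 7×1000 + 6×100 + 1×10 + 3 → 七千六百一十三 (Chinese numeral)
七千六百一十三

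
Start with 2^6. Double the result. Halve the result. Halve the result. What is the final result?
Convert 2^6 (power) → 64 (decimal)
Start: 64
64 × 2 = 128
128 ÷ 2 = 64
64 ÷ 2 = 32
32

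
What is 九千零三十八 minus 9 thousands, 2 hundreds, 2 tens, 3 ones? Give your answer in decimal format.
Convert 九千零三十八 (Chinese numeral) → 9×1000 + 3×10 + 8 = 9038 (decimal)
Convert 9 thousands, 2 hundreds, 2 tens, 3 ones (place-value notation) → 9×1000 + 2×100 + 2×10 + 3 = 9223 (decimal)
Compute 9038 - 9223 = -185
-185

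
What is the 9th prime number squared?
The 9th prime number = 23
Compute 23² = 23 × 23 = 529
529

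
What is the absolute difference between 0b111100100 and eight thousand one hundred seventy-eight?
Convert 0b111100100 (binary) → 256 + 128 + 64 + 32 + 4 = 484 (decimal)
Convert eight thousand one hundred seventy-eight (English words) → 8×1000 + 1×100 + 78 = 8178 (decimal)
Compute |484 - 8178| = 7694
7694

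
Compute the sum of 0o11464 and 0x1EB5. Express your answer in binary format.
Convert 0o11464 (octal) → 1×4096 + 1×512 + 4×64 + 6×8 + 4 = 4916 (decimal)
Convert 0x1EB5 (hexadecimal) → 1×4096 + 14×256 + 11×16 + 5 = 7861 (decimal)
Compute 4916 + 7861 = 12777
Convert 12777 (decimal) → 12777 = 8192 + 4096 + 256 + 128 + 64 + 32 + 8 + 1 → 0b11000111101001 (binary)
0b11000111101001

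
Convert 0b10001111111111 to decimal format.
Convert 0b10001111111111 (binary) → 8192 + 512 + 256 + 128 + 64 + 32 + 16 + 8 + 4 + 2 + 1 = 9215 (decimal)
9215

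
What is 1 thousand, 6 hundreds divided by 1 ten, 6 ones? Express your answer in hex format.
Convert 1 thousand, 6 hundreds (place-value notation) → 1×1000 + 6×100 = 1600 (decimal)
Convert 1 ten, 6 ones (place-value notation) → 1×10 + 6 = 16 (decimal)
Compute 1600 ÷ 16 = 100
Convert 100 (decimal) → 100 = 6×16 + 4 → 0x64 (hexadecimal)
0x64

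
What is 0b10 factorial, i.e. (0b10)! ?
Convert 0b10 (binary) → 2 (decimal)
Compute 2! = 2
2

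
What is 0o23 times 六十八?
Convert 0o23 (octal) → 2×8 + 3 = 19 (decimal)
Convert 六十八 (Chinese numeral) → 6×10 + 8 = 68 (decimal)
Compute 19 × 68 = 1292
1292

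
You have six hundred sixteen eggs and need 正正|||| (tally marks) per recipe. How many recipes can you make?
Convert six hundred sixteen (English words) → 6×100 + 16 = 616 (decimal)
Convert 正正|||| (tally marks) → 5 + 5 + 4 = 14 (decimal)
Compute 616 ÷ 14 = 44
44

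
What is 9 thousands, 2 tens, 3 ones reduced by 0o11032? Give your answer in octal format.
Convert 9 thousands, 2 tens, 3 ones (place-value notation) → 9×1000 + 2×10 + 3 = 9023 (decimal)
Convert 0o11032 (octal) → 1×4096 + 1×512 + 3×8 + 2 = 4634 (decimal)
Compute 9023 - 4634 = 4389
Convert 4389 (decimal) → 4389 = 1×4096 + 4×64 + 4×8 + 5 → 0o10445 (octal)
0o10445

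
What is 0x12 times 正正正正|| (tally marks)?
Convert 0x12 (hexadecimal) → 1×16 + 2 = 18 (decimal)
Convert 正正正正|| (tally marks) → 5 + 5 + 5 + 5 + 2 = 22 (decimal)
Compute 18 × 22 = 396
396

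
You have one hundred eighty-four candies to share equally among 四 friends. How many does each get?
Convert one hundred eighty-four (English words) → 1×100 + 84 = 184 (decimal)
Convert 四 (Chinese numeral) → 4 (decimal)
Compute 184 ÷ 4 = 46
46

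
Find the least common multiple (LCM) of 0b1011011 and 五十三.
Convert 0b1011011 (binary) → 64 + 16 + 8 + 2 + 1 = 91 (decimal)
Convert 五十三 (Chinese numeral) → 5×10 + 3 = 53 (decimal)
Compute lcm(91, 53) = 4823
4823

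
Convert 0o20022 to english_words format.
Convert 0o20022 (octal) → 2×4096 + 2×8 + 2 = 8210 (decimal)
Convert 8210 (decimal) → 8210 = 8×1000 + 2×100 + 10 → eight thousand two hundred ten (English words)
eight thousand two hundred ten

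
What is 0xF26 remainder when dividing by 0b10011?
Convert 0xF26 (hexadecimal) → 15×256 + 2×16 + 6 = 3878 (decimal)
Convert 0b10011 (binary) → 16 + 2 + 1 = 19 (decimal)
Compute 3878 mod 19 = 2
2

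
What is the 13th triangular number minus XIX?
The 13th triangular number = 13×14/2 = 91
Convert XIX (Roman numeral) → 10 + 9 = 19 (decimal)
Compute 91 - 19 = 72
72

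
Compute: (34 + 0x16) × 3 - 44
Convert 0x16 (hexadecimal) → 1×16 + 6 = 22 (decimal)
Expression in decimal: (34 + 22) × 3 - 44
Parentheses first: 34 + 22 = 56
Multiply: 56 × 3 = 168
Subtract: 168 - 44 = 124
124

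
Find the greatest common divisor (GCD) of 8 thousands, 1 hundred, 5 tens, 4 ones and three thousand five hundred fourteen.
Convert 8 thousands, 1 hundred, 5 tens, 4 ones (place-value notation) → 8×1000 + 1×100 + 5×10 + 4 = 8154 (decimal)
Convert three thousand five hundred fourteen (English words) → 3×1000 + 5×100 + 14 = 3514 (decimal)
Compute gcd(8154, 3514) = 2
2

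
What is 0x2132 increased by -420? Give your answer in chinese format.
Convert 0x2132 (hexadecimal) → 2×4096 + 1×256 + 3×16 + 2 = 8498 (decimal)
Compute 8498 + -420 = 8078
Convert 8078 (decimal) → 8078 = 8×1000 + 7×10 + 8 → 八千零七十八 (Chinese numeral)
八千零七十八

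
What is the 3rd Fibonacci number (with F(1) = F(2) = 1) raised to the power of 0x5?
Convert the 3rd Fibonacci number (with F(1) = F(2) = 1) (Fibonacci index) → 1, 1, 2 → 2 (decimal)
Convert 0x5 (hexadecimal) → 5 (decimal)
Compute 2 ^ 5 = 32
32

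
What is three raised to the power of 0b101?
Convert three (English words) → 3 (decimal)
Convert 0b101 (binary) → 4 + 1 = 5 (decimal)
Compute 3 ^ 5 = 243
243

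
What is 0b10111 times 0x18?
Convert 0b10111 (binary) → 16 + 4 + 2 + 1 = 23 (decimal)
Convert 0x18 (hexadecimal) → 1×16 + 8 = 24 (decimal)
Compute 23 × 24 = 552
552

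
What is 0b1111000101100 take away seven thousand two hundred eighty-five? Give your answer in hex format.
Convert 0b1111000101100 (binary) → 4096 + 2048 + 1024 + 512 + 32 + 8 + 4 = 7724 (decimal)
Convert seven thousand two hundred eighty-five (English words) → 7×1000 + 2×100 + 85 = 7285 (decimal)
Compute 7724 - 7285 = 439
Convert 439 (decimal) → 439 = 1×256 + 11×16 + 7 → 0x1B7 (hexadecimal)
0x1B7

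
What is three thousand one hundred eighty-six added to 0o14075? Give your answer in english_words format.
Convert three thousand one hundred eighty-six (English words) → 3×1000 + 1×100 + 86 = 3186 (decimal)
Convert 0o14075 (octal) → 1×4096 + 4×512 + 7×8 + 5 = 6205 (decimal)
Compute 3186 + 6205 = 9391
Convert 9391 (decimal) → 9391 = 9×1000 + 3×100 + 91 → nine thousand three hundred ninety-one (English words)
nine thousand three hundred ninety-one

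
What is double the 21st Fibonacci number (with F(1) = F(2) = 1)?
The 21st Fibonacci number (with F(1) = F(2) = 1) = 10946
Compute 10946 × 2 = 21892
21892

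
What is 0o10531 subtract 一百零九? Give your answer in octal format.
Convert 0o10531 (octal) → 1×4096 + 5×64 + 3×8 + 1 = 4441 (decimal)
Convert 一百零九 (Chinese numeral) → 1×100 + 9 = 109 (decimal)
Compute 4441 - 109 = 4332
Convert 4332 (decimal) → 4332 = 1×4096 + 3×64 + 5×8 + 4 → 0o10354 (octal)
0o10354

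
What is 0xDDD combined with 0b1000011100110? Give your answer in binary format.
Convert 0xDDD (hexadecimal) → 13×256 + 13×16 + 13 = 3549 (decimal)
Convert 0b1000011100110 (binary) → 4096 + 128 + 64 + 32 + 4 + 2 = 4326 (decimal)
Compute 3549 + 4326 = 7875
Convert 7875 (decimal) → 7875 = 4096 + 2048 + 1024 + 512 + 128 + 64 + 2 + 1 → 0b1111011000011 (binary)
0b1111011000011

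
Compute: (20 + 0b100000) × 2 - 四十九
Convert 0b100000 (binary) → 32 (decimal)
Convert 四十九 (Chinese numeral) → 4×10 + 9 = 49 (decimal)
Expression in decimal: (20 + 32) × 2 - 49
Parentheses first: 20 + 32 = 52
Multiply: 52 × 2 = 104
Subtract: 104 - 49 = 55
55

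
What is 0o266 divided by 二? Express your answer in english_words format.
Convert 0o266 (octal) → 2×64 + 6×8 + 6 = 182 (decimal)
Convert 二 (Chinese numeral) → 2 (decimal)
Compute 182 ÷ 2 = 91
Convert 91 (decimal) → ninety-one (English words)
ninety-one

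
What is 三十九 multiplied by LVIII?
Convert 三十九 (Chinese numeral) → 3×10 + 9 = 39 (decimal)
Convert LVIII (Roman numeral) → 50 + 5 + 1 + 1 + 1 = 58 (decimal)
Compute 39 × 58 = 2262
2262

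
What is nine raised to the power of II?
Convert nine (English words) → 9 (decimal)
Convert II (Roman numeral) → 1 + 1 = 2 (decimal)
Compute 9 ^ 2 = 81
81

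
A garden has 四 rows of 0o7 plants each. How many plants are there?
Convert 0o7 (octal) → 7 (decimal)
Convert 四 (Chinese numeral) → 4 (decimal)
Compute 7 × 4 = 28
28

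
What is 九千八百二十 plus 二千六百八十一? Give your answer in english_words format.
Convert 九千八百二十 (Chinese numeral) → 9×1000 + 8×100 + 2×10 = 9820 (decimal)
Convert 二千六百八十一 (Chinese numeral) → 2×1000 + 6×100 + 8×10 + 1 = 2681 (decimal)
Compute 9820 + 2681 = 12501
Convert 12501 (decimal) → 12501 = 12×1000 + 5×100 + 1 → twelve thousand five hundred one (English words)
twelve thousand five hundred one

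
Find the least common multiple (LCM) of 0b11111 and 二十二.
Convert 0b11111 (binary) → 16 + 8 + 4 + 2 + 1 = 31 (decimal)
Convert 二十二 (Chinese numeral) → 2×10 + 2 = 22 (decimal)
Compute lcm(31, 22) = 682
682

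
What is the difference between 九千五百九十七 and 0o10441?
Convert 九千五百九十七 (Chinese numeral) → 9×1000 + 5×100 + 9×10 + 7 = 9597 (decimal)
Convert 0o10441 (octal) → 1×4096 + 4×64 + 4×8 + 1 = 4385 (decimal)
Difference: |9597 - 4385| = 5212
5212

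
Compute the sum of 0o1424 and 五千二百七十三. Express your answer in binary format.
Convert 0o1424 (octal) → 1×512 + 4×64 + 2×8 + 4 = 788 (decimal)
Convert 五千二百七十三 (Chinese numeral) → 5×1000 + 2×100 + 7×10 + 3 = 5273 (decimal)
Compute 788 + 5273 = 6061
Convert 6061 (decimal) → 6061 = 4096 + 1024 + 512 + 256 + 128 + 32 + 8 + 4 + 1 → 0b1011110101101 (binary)
0b1011110101101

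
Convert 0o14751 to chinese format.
Convert 0o14751 (octal) → 1×4096 + 4×512 + 7×64 + 5×8 + 1 = 6633 (decimal)
Convert 6633 (decimal) → 6633 = 6×1000 + 6×100 + 3×10 + 3 → 六千六百三十三 (Chinese numeral)
六千六百三十三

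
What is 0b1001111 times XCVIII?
Convert 0b1001111 (binary) → 64 + 8 + 4 + 2 + 1 = 79 (decimal)
Convert XCVIII (Roman numeral) → 90 + 5 + 1 + 1 + 1 = 98 (decimal)
Compute 79 × 98 = 7742
7742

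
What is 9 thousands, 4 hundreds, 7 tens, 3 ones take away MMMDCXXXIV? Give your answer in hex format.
Convert 9 thousands, 4 hundreds, 7 tens, 3 ones (place-value notation) → 9×1000 + 4×100 + 7×10 + 3 = 9473 (decimal)
Convert MMMDCXXXIV (Roman numeral) → 1000 + 1000 + 1000 + 500 + 100 + 10 + 10 + 10 + 4 = 3634 (decimal)
Compute 9473 - 3634 = 5839
Convert 5839 (decimal) → 5839 = 1×4096 + 6×256 + 12×16 + 15 → 0x16CF (hexadecimal)
0x16CF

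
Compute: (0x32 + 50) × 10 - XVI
Convert 0x32 (hexadecimal) → 3×16 + 2 = 50 (decimal)
Convert XVI (Roman numeral) → 10 + 5 + 1 = 16 (decimal)
Expression in decimal: (50 + 50) × 10 - 16
Parentheses first: 50 + 50 = 100
Multiply: 100 × 10 = 1000
Subtract: 1000 - 16 = 984
984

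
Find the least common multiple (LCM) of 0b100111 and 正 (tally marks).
Convert 0b100111 (binary) → 32 + 4 + 2 + 1 = 39 (decimal)
Convert 正 (tally marks) → 5 (decimal)
Compute lcm(39, 5) = 195
195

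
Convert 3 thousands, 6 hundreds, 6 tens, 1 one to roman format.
Convert 3 thousands, 6 hundreds, 6 tens, 1 one (place-value notation) → 3×1000 + 6×100 + 6×10 + 1 = 3661 (decimal)
Convert 3661 (decimal) → 3661 = 1000 + 1000 + 1000 + 500 + 100 + 50 + 10 + 1 → MMMDCLXI (Roman numeral)
MMMDCLXI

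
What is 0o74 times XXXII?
Convert 0o74 (octal) → 7×8 + 4 = 60 (decimal)
Convert XXXII (Roman numeral) → 10 + 10 + 10 + 1 + 1 = 32 (decimal)
Compute 60 × 32 = 1920
1920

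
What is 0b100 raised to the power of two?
Convert 0b100 (binary) → 4 (decimal)
Convert two (English words) → 2 (decimal)
Compute 4 ^ 2 = 16
16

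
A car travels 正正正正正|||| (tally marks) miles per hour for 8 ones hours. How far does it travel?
Convert 正正正正正|||| (tally marks) → 5 + 5 + 5 + 5 + 5 + 4 = 29 (decimal)
Convert 8 ones (place-value notation) → 8 (decimal)
Compute 29 × 8 = 232
232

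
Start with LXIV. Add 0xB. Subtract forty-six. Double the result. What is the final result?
Convert LXIV (Roman numeral) → 50 + 10 + 4 = 64 (decimal)
Start: 64
Convert 0xB (hexadecimal) → 11 (decimal)
64 + 11 = 75
Convert forty-six (English words) → 46 (decimal)
75 - 46 = 29
29 × 2 = 58
58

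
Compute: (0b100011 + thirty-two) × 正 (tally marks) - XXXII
Convert 0b100011 (binary) → 32 + 2 + 1 = 35 (decimal)
Convert thirty-two (English words) → 32 (decimal)
Convert 正 (tally marks) → 5 (decimal)
Convert XXXII (Roman numeral) → 10 + 10 + 10 + 1 + 1 = 32 (decimal)
Expression in decimal: (35 + 32) × 5 - 32
Parentheses first: 35 + 32 = 67
Multiply: 67 × 5 = 335
Subtract: 335 - 32 = 303
303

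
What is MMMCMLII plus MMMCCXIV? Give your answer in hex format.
Convert MMMCMLII (Roman numeral) → 1000 + 1000 + 1000 + 900 + 50 + 1 + 1 = 3952 (decimal)
Convert MMMCCXIV (Roman numeral) → 1000 + 1000 + 1000 + 100 + 100 + 10 + 4 = 3214 (decimal)
Compute 3952 + 3214 = 7166
Convert 7166 (decimal) → 7166 = 1×4096 + 11×256 + 15×16 + 14 → 0x1BFE (hexadecimal)
0x1BFE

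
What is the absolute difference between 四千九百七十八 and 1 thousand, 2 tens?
Convert 四千九百七十八 (Chinese numeral) → 4×1000 + 9×100 + 7×10 + 8 = 4978 (decimal)
Convert 1 thousand, 2 tens (place-value notation) → 1×1000 + 2×10 = 1020 (decimal)
Compute |4978 - 1020| = 3958
3958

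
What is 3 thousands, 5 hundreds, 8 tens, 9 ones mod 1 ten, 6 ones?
Convert 3 thousands, 5 hundreds, 8 tens, 9 ones (place-value notation) → 3×1000 + 5×100 + 8×10 + 9 = 3589 (decimal)
Convert 1 ten, 6 ones (place-value notation) → 1×10 + 6 = 16 (decimal)
Compute 3589 mod 16 = 5
5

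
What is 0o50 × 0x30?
Convert 0o50 (octal) → 5×8 = 40 (decimal)
Convert 0x30 (hexadecimal) → 3×16 = 48 (decimal)
Compute 40 × 48 = 1920
1920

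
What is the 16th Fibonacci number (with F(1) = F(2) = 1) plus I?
The 16th Fibonacci number (with F(1) = F(2) = 1) = 987
Convert I (Roman numeral) → 1 (decimal)
Compute 987 + 1 = 988
988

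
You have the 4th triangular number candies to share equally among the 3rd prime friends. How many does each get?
Convert the 4th triangular number (triangular index) → 4×5/2 = 10 (decimal)
Convert the 3rd prime (prime index) → 5 (decimal)
Compute 10 ÷ 5 = 2
2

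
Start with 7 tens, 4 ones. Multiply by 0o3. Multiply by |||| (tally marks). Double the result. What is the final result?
Convert 7 tens, 4 ones (place-value notation) → 7×10 + 4 = 74 (decimal)
Start: 74
Convert 0o3 (octal) → 3 (decimal)
74 × 3 = 222
Convert |||| (tally marks) → 4 (decimal)
222 × 4 = 888
888 × 2 = 1776
1776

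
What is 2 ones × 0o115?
Convert 2 ones (place-value notation) → 2 (decimal)
Convert 0o115 (octal) → 1×64 + 1×8 + 5 = 77 (decimal)
Compute 2 × 77 = 154
154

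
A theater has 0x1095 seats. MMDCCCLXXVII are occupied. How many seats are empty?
Convert 0x1095 (hexadecimal) → 1×4096 + 9×16 + 5 = 4245 (decimal)
Convert MMDCCCLXXVII (Roman numeral) → 1000 + 1000 + 500 + 100 + 100 + 100 + 50 + 10 + 10 + 5 + 1 + 1 = 2877 (decimal)
Compute 4245 - 2877 = 1368
1368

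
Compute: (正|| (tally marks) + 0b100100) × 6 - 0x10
Convert 正|| (tally marks) → 5 + 2 = 7 (decimal)
Convert 0b100100 (binary) → 32 + 4 = 36 (decimal)
Convert 0x10 (hexadecimal) → 1×16 = 16 (decimal)
Expression in decimal: (7 + 36) × 6 - 16
Parentheses first: 7 + 36 = 43
Multiply: 43 × 6 = 258
Subtract: 258 - 16 = 242
242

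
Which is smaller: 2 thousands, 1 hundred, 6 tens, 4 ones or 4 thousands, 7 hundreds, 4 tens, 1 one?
Convert 2 thousands, 1 hundred, 6 tens, 4 ones (place-value notation) → 2×1000 + 1×100 + 6×10 + 4 = 2164 (decimal)
Convert 4 thousands, 7 hundreds, 4 tens, 1 one (place-value notation) → 4×1000 + 7×100 + 4×10 + 1 = 4741 (decimal)
Compare 2164 vs 4741: smaller = 2164
2164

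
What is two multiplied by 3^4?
Convert two (English words) → 2 (decimal)
Convert 3^4 (power) → 81 (decimal)
Compute 2 × 81 = 162
162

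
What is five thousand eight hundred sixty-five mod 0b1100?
Convert five thousand eight hundred sixty-five (English words) → 5×1000 + 8×100 + 65 = 5865 (decimal)
Convert 0b1100 (binary) → 8 + 4 = 12 (decimal)
Compute 5865 mod 12 = 9
9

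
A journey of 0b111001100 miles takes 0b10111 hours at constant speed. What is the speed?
Convert 0b111001100 (binary) → 256 + 128 + 64 + 8 + 4 = 460 (decimal)
Convert 0b10111 (binary) → 16 + 4 + 2 + 1 = 23 (decimal)
Compute 460 ÷ 23 = 20
20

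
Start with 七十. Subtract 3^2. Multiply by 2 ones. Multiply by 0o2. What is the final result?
Convert 七十 (Chinese numeral) → 7×10 = 70 (decimal)
Start: 70
Convert 3^2 (power) → 9 (decimal)
70 - 9 = 61
Convert 2 ones (place-value notation) → 2 (decimal)
61 × 2 = 122
Convert 0o2 (octal) → 2 (decimal)
122 × 2 = 244
244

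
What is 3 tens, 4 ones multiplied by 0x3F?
Convert 3 tens, 4 ones (place-value notation) → 3×10 + 4 = 34 (decimal)
Convert 0x3F (hexadecimal) → 3×16 + 15 = 63 (decimal)
Compute 34 × 63 = 2142
2142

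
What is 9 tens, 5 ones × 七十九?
Convert 9 tens, 5 ones (place-value notation) → 9×10 + 5 = 95 (decimal)
Convert 七十九 (Chinese numeral) → 7×10 + 9 = 79 (decimal)
Compute 95 × 79 = 7505
7505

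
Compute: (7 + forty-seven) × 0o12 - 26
Convert forty-seven (English words) → 47 (decimal)
Convert 0o12 (octal) → 1×8 + 2 = 10 (decimal)
Expression in decimal: (7 + 47) × 10 - 26
Parentheses first: 7 + 47 = 54
Multiply: 54 × 10 = 540
Subtract: 540 - 26 = 514
514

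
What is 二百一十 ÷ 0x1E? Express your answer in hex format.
Convert 二百一十 (Chinese numeral) → 2×100 + 1×10 = 210 (decimal)
Convert 0x1E (hexadecimal) → 1×16 + 14 = 30 (decimal)
Compute 210 ÷ 30 = 7
Convert 7 (decimal) → 0x7 (hexadecimal)
0x7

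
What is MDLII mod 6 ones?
Convert MDLII (Roman numeral) → 1000 + 500 + 50 + 1 + 1 = 1552 (decimal)
Convert 6 ones (place-value notation) → 6 (decimal)
Compute 1552 mod 6 = 4
4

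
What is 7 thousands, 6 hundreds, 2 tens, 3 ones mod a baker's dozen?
Convert 7 thousands, 6 hundreds, 2 tens, 3 ones (place-value notation) → 7×1000 + 6×100 + 2×10 + 3 = 7623 (decimal)
Convert a baker's dozen (colloquial) → 13 (decimal)
Compute 7623 mod 13 = 5
5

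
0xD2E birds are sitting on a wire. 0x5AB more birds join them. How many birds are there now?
Convert 0xD2E (hexadecimal) → 13×256 + 2×16 + 14 = 3374 (decimal)
Convert 0x5AB (hexadecimal) → 5×256 + 10×16 + 11 = 1451 (decimal)
Compute 3374 + 1451 = 4825
4825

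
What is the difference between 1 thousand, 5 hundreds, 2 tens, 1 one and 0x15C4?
Convert 1 thousand, 5 hundreds, 2 tens, 1 one (place-value notation) → 1×1000 + 5×100 + 2×10 + 1 = 1521 (decimal)
Convert 0x15C4 (hexadecimal) → 1×4096 + 5×256 + 12×16 + 4 = 5572 (decimal)
Difference: |1521 - 5572| = 4051
4051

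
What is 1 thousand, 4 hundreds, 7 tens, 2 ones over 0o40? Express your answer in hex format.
Convert 1 thousand, 4 hundreds, 7 tens, 2 ones (place-value notation) → 1×1000 + 4×100 + 7×10 + 2 = 1472 (decimal)
Convert 0o40 (octal) → 4×8 = 32 (decimal)
Compute 1472 ÷ 32 = 46
Convert 46 (decimal) → 46 = 2×16 + 14 → 0x2E (hexadecimal)
0x2E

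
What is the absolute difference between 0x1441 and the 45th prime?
Convert 0x1441 (hexadecimal) → 1×4096 + 4×256 + 4×16 + 1 = 5185 (decimal)
Convert the 45th prime (prime index) → 197 (decimal)
Compute |5185 - 197| = 4988
4988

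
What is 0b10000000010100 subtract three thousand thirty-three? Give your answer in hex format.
Convert 0b10000000010100 (binary) → 8192 + 16 + 4 = 8212 (decimal)
Convert three thousand thirty-three (English words) → 3×1000 + 33 = 3033 (decimal)
Compute 8212 - 3033 = 5179
Convert 5179 (decimal) → 5179 = 1×4096 + 4×256 + 3×16 + 11 → 0x143B (hexadecimal)
0x143B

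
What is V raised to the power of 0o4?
Convert V (Roman numeral) → 5 (decimal)
Convert 0o4 (octal) → 4 (decimal)
Compute 5 ^ 4 = 625
625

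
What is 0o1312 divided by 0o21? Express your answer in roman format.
Convert 0o1312 (octal) → 1×512 + 3×64 + 1×8 + 2 = 714 (decimal)
Convert 0o21 (octal) → 2×8 + 1 = 17 (decimal)
Compute 714 ÷ 17 = 42
Convert 42 (decimal) → 42 = 40 + 1 + 1 → XLII (Roman numeral)
XLII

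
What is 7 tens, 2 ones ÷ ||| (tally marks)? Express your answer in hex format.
Convert 7 tens, 2 ones (place-value notation) → 7×10 + 2 = 72 (decimal)
Convert ||| (tally marks) → 3 (decimal)
Compute 72 ÷ 3 = 24
Convert 24 (decimal) → 24 = 1×16 + 8 → 0x18 (hexadecimal)
0x18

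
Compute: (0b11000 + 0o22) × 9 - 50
Convert 0b11000 (binary) → 16 + 8 = 24 (decimal)
Convert 0o22 (octal) → 2×8 + 2 = 18 (decimal)
Expression in decimal: (24 + 18) × 9 - 50
Parentheses first: 24 + 18 = 42
Multiply: 42 × 9 = 378
Subtract: 378 - 50 = 328
328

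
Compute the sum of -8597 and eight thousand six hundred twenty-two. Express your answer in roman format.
Convert eight thousand six hundred twenty-two (English words) → 8×1000 + 6×100 + 22 = 8622 (decimal)
Compute -8597 + 8622 = 25
Convert 25 (decimal) → 25 = 10 + 10 + 5 → XXV (Roman numeral)
XXV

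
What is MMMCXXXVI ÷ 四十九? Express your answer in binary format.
Convert MMMCXXXVI (Roman numeral) → 1000 + 1000 + 1000 + 100 + 10 + 10 + 10 + 5 + 1 = 3136 (decimal)
Convert 四十九 (Chinese numeral) → 4×10 + 9 = 49 (decimal)
Compute 3136 ÷ 49 = 64
Convert 64 (decimal) → 0b1000000 (binary)
0b1000000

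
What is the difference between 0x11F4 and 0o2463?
Convert 0x11F4 (hexadecimal) → 1×4096 + 1×256 + 15×16 + 4 = 4596 (decimal)
Convert 0o2463 (octal) → 2×512 + 4×64 + 6×8 + 3 = 1331 (decimal)
Difference: |4596 - 1331| = 3265
3265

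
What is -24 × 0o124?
Convert 0o124 (octal) → 1×64 + 2×8 + 4 = 84 (decimal)
Compute -24 × 84 = -2016
-2016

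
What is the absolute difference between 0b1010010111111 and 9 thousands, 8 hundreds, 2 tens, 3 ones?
Convert 0b1010010111111 (binary) → 4096 + 1024 + 128 + 32 + 16 + 8 + 4 + 2 + 1 = 5311 (decimal)
Convert 9 thousands, 8 hundreds, 2 tens, 3 ones (place-value notation) → 9×1000 + 8×100 + 2×10 + 3 = 9823 (decimal)
Compute |5311 - 9823| = 4512
4512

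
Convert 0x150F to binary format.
Convert 0x150F (hexadecimal) → 1×4096 + 5×256 + 15 = 5391 (decimal)
Convert 5391 (decimal) → 5391 = 4096 + 1024 + 256 + 8 + 4 + 2 + 1 → 0b1010100001111 (binary)
0b1010100001111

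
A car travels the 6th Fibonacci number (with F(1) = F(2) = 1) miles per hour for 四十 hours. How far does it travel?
Convert the 6th Fibonacci number (with F(1) = F(2) = 1) (Fibonacci index) → 1, 1, 2, 3, 5, 8 → 8 (decimal)
Convert 四十 (Chinese numeral) → 4×10 = 40 (decimal)
Compute 8 × 40 = 320
320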